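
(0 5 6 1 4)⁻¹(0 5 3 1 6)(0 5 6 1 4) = (1 5 6 3 4)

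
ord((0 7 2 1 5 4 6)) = 7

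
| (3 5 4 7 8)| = 5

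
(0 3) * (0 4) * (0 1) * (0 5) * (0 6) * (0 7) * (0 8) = (0 3 4 1 5 6 7 8)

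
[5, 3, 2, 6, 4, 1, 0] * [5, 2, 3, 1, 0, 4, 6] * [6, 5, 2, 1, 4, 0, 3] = [4, 5, 1, 3, 6, 2, 0]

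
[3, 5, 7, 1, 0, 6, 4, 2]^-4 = [1, 6, 2, 5, 3, 4, 0, 7]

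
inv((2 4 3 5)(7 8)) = (2 5 3 4)(7 8)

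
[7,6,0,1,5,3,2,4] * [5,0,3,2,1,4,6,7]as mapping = [0→7,1→6,2→5,3→0,4→4,5→2,6→3,7→1]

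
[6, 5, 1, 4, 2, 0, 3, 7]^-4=[4, 6, 0, 1, 5, 3, 2, 7]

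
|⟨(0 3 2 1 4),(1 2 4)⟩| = 60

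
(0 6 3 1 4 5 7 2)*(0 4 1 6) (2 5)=(2 4) (3 6) (5 7) 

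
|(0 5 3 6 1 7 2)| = 7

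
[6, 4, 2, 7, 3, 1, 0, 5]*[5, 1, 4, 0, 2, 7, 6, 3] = [6, 2, 4, 3, 0, 1, 5, 7]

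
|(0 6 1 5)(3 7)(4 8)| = 4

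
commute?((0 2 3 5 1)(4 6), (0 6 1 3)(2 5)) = no:(0 2 3 5 1)(4 6) * (0 6 1 3)(2 5) = (0 5 3 2)(1 6 4), (0 6 1 3)(2 5) * (0 2 3 5 1)(4 6) = (0 4 6)(1 5 3 2)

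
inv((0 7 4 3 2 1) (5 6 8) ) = (0 1 2 3 4 7) (5 8 6) 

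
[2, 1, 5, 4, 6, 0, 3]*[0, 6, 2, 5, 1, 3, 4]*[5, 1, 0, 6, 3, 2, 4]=[0, 4, 6, 1, 3, 5, 2]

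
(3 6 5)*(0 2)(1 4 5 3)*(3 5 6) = (0 2)(1 4 6 5)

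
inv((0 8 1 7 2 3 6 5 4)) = (0 4 5 6 3 2 7 1 8)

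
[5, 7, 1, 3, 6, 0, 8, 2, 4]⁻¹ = [5, 2, 7, 3, 8, 0, 4, 1, 6]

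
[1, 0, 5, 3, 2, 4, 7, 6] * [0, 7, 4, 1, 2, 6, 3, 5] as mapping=[0→7, 1→0, 2→6, 3→1, 4→4, 5→2, 6→5, 7→3] 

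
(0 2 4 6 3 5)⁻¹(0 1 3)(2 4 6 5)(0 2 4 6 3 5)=(0 4 6 3)(1 5 2)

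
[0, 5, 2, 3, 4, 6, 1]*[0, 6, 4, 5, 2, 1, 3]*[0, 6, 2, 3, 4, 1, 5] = [0, 6, 4, 1, 2, 3, 5]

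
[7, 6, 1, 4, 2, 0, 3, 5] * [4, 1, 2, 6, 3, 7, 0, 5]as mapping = [0→5, 1→0, 2→1, 3→3, 4→2, 5→4, 6→6, 7→7]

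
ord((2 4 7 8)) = 4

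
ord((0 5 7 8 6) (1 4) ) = 10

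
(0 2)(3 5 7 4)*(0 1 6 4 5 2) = (1 6 4 3 2)(5 7)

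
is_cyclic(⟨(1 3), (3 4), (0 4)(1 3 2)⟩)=no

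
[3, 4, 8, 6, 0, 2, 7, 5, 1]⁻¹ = [4, 8, 5, 0, 1, 7, 3, 6, 2]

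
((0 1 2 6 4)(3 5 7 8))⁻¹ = (0 4 6 2 1)(3 8 7 5)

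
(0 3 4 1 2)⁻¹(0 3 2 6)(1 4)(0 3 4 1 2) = (0 6 3 4)(1 2)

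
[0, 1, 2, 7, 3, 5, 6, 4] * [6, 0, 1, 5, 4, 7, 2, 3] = [6, 0, 1, 3, 5, 7, 2, 4]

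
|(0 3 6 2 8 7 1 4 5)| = 9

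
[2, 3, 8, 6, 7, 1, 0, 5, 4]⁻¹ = [6, 5, 0, 1, 8, 7, 3, 4, 2]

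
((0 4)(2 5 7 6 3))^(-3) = (0 4)(2 7 3 5 6)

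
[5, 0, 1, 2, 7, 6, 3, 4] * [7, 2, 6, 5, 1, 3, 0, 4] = [3, 7, 2, 6, 4, 0, 5, 1] 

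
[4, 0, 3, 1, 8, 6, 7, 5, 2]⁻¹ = [1, 3, 8, 2, 0, 7, 5, 6, 4]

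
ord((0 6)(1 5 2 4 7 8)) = 6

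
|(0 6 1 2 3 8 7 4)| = 8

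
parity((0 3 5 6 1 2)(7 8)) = even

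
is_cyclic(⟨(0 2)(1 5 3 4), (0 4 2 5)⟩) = no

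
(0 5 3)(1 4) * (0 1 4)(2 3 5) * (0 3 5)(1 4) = (0 2 5)(1 3 4)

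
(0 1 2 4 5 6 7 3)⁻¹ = (0 3 7 6 5 4 2 1)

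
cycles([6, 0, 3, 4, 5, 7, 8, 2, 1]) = (0 6 8 1)(2 3 4 5 7)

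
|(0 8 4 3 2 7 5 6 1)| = 9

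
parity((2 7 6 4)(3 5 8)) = odd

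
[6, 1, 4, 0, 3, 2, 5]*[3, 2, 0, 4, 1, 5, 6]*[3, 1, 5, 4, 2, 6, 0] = [0, 5, 1, 4, 2, 3, 6]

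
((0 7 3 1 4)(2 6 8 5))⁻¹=(0 4 1 3 7)(2 5 8 6)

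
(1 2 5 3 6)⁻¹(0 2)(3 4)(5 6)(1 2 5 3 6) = (0 5)(1 3)(4 6)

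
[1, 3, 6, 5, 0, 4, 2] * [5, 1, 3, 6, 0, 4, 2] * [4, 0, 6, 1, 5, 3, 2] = [0, 2, 6, 5, 3, 4, 1]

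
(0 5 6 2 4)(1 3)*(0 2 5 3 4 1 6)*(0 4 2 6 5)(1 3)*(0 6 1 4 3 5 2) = (0 4 1)(2 5 3)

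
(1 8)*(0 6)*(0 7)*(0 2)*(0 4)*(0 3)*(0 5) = (0 6 7 2 4 3 5)(1 8)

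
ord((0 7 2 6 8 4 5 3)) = 8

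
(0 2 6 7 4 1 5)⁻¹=(0 5 1 4 7 6 2)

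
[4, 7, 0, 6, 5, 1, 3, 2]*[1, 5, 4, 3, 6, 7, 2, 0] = [6, 0, 1, 2, 7, 5, 3, 4]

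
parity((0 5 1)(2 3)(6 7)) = even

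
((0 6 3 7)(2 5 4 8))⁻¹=(0 7 3 6)(2 8 4 5)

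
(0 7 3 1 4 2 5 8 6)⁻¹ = (0 6 8 5 2 4 1 3 7)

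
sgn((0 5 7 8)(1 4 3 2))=1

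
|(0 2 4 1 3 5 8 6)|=8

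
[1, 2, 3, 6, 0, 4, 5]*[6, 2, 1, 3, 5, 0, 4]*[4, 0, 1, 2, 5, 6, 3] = [1, 0, 2, 5, 3, 6, 4]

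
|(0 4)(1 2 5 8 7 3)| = 6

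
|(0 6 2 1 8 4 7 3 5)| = 9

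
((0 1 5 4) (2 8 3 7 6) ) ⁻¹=(0 4 5 1) (2 6 7 3 8) 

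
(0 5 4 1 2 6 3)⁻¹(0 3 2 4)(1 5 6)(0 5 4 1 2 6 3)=(0 6 1 5)(2 4 3)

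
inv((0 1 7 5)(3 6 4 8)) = (0 5 7 1)(3 8 4 6)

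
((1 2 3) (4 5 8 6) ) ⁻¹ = (1 3 2) (4 6 8 5) 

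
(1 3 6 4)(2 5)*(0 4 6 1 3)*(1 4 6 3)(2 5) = (0 6 3 4 1)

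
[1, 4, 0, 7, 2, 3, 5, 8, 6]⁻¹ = [2, 0, 4, 5, 1, 6, 8, 3, 7]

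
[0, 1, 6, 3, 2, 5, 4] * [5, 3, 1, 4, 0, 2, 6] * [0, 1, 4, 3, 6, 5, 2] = [5, 3, 2, 6, 1, 4, 0]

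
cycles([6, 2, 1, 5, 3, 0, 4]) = (0 6 4 3 5)(1 2)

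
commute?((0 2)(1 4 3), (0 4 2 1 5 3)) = no:(0 2)(1 4 3)*(0 4 2 1 5 3) = (0 1 2 4)(3 5), (0 4 2 1 5 3)*(0 2)(1 4 3) = (0 3 2 4)(1 5)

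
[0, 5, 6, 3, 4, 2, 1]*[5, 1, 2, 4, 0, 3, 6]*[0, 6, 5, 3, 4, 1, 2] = [1, 3, 2, 4, 0, 5, 6]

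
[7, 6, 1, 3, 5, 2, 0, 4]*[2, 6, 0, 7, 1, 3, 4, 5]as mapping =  [0→5, 1→4, 2→6, 3→7, 4→3, 5→0, 6→2, 7→1]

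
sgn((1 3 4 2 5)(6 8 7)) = 1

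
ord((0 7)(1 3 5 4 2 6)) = 6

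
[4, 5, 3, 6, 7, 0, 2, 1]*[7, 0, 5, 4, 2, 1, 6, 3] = [2, 1, 4, 6, 3, 7, 5, 0]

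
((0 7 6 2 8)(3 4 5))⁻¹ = (0 8 2 6 7)(3 5 4)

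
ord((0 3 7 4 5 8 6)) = 7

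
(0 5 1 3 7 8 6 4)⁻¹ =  (0 4 6 8 7 3 1 5)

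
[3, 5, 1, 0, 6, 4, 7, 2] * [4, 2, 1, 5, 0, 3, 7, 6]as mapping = [0→5, 1→3, 2→2, 3→4, 4→7, 5→0, 6→6, 7→1]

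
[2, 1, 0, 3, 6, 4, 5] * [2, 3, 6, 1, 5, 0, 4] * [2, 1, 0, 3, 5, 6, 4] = [4, 3, 0, 1, 5, 6, 2]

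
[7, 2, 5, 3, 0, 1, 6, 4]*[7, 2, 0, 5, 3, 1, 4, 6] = [6, 0, 1, 5, 7, 2, 4, 3]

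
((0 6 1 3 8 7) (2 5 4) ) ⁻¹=(0 7 8 3 1 6) (2 4 5) 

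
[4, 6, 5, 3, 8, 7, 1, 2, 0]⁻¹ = [8, 6, 7, 3, 0, 2, 1, 5, 4]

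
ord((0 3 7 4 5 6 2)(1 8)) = 14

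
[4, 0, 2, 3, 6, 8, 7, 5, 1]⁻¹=[1, 8, 2, 3, 0, 7, 4, 6, 5]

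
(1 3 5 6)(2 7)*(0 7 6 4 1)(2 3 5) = (0 7 3 2 6)(1 5 4)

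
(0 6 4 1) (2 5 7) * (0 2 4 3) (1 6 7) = (0 7 4 6 3) (1 2 5) 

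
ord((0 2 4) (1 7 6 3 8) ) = 15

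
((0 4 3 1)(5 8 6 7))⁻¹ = (0 1 3 4)(5 7 6 8)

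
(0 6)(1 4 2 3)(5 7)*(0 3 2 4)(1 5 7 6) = (0 1)(3 5 6)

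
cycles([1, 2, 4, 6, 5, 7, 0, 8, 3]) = (0 1 2 4 5 7 8 3 6)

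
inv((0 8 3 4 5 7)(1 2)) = (0 7 5 4 3 8)(1 2)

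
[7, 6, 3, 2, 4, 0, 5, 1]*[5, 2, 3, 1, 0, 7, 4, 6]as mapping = [0→6, 1→4, 2→1, 3→3, 4→0, 5→5, 6→7, 7→2]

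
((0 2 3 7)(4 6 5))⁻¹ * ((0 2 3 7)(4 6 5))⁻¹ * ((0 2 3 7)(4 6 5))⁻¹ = (0 2 3 7)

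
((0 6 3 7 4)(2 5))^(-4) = (0 6 3 7 4)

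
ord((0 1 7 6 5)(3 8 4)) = 15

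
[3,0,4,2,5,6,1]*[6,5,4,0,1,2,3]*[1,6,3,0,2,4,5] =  [1,5,6,2,3,0,4]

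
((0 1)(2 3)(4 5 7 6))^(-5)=(0 1)(2 3)(4 6 7 5)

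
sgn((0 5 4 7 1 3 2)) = 1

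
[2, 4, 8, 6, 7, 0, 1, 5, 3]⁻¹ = [5, 6, 0, 8, 1, 7, 3, 4, 2]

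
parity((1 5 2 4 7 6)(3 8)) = even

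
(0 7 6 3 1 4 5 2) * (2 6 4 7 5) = (0 5 6 3 1 7 4 2)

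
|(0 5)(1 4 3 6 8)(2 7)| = 10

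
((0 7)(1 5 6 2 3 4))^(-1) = (0 7)(1 4 3 2 6 5)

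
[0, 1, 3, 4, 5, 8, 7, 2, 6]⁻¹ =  [0, 1, 7, 2, 3, 4, 8, 6, 5]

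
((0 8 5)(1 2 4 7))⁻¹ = (0 5 8)(1 7 4 2)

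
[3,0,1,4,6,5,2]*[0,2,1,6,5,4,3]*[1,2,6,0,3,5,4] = [4,1,6,5,0,3,2]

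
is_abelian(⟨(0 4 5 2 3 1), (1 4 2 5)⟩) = no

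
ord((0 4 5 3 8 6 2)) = 7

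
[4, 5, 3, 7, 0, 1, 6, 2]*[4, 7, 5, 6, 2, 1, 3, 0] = [2, 1, 6, 0, 4, 7, 3, 5]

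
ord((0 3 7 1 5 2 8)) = 7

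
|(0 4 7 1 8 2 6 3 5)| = 9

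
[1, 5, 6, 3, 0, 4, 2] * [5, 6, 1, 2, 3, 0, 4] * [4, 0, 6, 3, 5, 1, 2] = [2, 4, 5, 6, 1, 3, 0]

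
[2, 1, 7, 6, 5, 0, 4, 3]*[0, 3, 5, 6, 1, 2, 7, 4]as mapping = [0→5, 1→3, 2→4, 3→7, 4→2, 5→0, 6→1, 7→6]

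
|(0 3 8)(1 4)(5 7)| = 6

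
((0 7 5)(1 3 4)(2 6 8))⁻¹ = (0 5 7)(1 4 3)(2 8 6)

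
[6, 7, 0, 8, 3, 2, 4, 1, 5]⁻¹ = [2, 7, 5, 4, 6, 8, 0, 1, 3]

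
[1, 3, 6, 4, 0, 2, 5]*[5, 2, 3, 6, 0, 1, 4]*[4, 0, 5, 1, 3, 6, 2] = [5, 2, 3, 4, 6, 1, 0]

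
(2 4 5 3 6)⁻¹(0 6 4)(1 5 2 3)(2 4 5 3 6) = (0 2 5)(1 3 4 6)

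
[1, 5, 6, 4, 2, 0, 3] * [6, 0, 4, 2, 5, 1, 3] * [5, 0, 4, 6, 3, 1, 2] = [5, 0, 6, 1, 3, 2, 4]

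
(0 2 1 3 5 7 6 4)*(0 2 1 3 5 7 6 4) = (0 1 5 6)(2 3 7 4)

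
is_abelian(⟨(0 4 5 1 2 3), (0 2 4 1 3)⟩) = no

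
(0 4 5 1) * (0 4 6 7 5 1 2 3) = (0 6 7 5 2 3)(1 4)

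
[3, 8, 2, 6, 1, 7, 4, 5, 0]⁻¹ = [8, 4, 2, 0, 6, 7, 3, 5, 1]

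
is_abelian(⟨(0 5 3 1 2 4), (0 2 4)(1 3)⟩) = no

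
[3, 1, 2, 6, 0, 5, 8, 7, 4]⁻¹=[4, 1, 2, 0, 8, 5, 3, 7, 6]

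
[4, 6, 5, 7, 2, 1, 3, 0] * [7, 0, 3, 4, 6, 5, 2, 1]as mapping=[0→6, 1→2, 2→5, 3→1, 4→3, 5→0, 6→4, 7→7]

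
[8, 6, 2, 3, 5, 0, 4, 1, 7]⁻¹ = [5, 7, 2, 3, 6, 4, 1, 8, 0]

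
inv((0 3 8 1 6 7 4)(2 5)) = (0 4 7 6 1 8 3)(2 5)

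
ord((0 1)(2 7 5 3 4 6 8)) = 14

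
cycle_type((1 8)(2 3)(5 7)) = 2^3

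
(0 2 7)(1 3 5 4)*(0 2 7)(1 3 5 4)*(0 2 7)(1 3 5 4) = (1 4 5 3)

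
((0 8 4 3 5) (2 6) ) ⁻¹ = (0 5 3 4 8) (2 6) 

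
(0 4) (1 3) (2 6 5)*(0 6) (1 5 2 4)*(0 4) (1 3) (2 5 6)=(0 3 6 5) (2 4) 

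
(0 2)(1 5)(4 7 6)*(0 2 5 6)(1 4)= (0 5 4 7)(1 6)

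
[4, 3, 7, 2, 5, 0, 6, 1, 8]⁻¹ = [5, 7, 3, 1, 0, 4, 6, 2, 8]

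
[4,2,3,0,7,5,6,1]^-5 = [4,2,3,0,7,5,6,1]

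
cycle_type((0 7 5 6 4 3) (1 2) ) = 2.6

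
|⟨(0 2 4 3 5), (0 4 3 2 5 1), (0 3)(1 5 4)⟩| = 720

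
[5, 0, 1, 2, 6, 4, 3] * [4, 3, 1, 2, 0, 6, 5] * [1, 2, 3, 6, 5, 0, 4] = [4, 5, 6, 2, 0, 1, 3]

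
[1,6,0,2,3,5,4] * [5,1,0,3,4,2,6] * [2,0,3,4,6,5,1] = [0,1,5,2,4,3,6]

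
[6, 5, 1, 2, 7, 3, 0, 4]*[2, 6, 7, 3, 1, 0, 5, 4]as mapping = [0→5, 1→0, 2→6, 3→7, 4→4, 5→3, 6→2, 7→1]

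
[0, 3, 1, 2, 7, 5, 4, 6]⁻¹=[0, 2, 3, 1, 6, 5, 7, 4]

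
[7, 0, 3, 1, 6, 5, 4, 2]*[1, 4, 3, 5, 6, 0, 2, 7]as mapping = [0→7, 1→1, 2→5, 3→4, 4→2, 5→0, 6→6, 7→3]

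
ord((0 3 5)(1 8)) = 6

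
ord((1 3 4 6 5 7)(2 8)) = 6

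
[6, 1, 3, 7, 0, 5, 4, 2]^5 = [4, 1, 7, 2, 6, 5, 0, 3]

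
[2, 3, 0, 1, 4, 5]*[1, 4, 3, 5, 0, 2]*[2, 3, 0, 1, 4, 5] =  [1, 5, 3, 4, 2, 0]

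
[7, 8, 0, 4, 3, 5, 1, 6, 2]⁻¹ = [2, 6, 8, 4, 3, 5, 7, 0, 1]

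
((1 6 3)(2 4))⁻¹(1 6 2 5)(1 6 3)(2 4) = (3 4 5 6)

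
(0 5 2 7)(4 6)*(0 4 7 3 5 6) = (0 6 7 4)(2 3 5)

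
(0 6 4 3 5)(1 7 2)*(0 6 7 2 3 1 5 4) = (0 7 3 4 1 2 5 6)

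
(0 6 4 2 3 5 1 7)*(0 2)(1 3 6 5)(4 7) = (0 5 3 1 4)(2 6 7)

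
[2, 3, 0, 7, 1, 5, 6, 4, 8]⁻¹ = [2, 4, 0, 1, 7, 5, 6, 3, 8]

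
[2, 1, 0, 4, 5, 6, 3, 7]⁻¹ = [2, 1, 0, 6, 3, 4, 5, 7]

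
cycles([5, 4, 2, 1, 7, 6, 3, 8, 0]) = (0 5 6 3 1 4 7 8)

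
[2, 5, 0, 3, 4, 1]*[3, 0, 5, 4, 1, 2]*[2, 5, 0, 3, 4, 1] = [1, 0, 3, 4, 5, 2]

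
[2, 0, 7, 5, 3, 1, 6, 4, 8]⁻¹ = [1, 5, 0, 4, 7, 3, 6, 2, 8]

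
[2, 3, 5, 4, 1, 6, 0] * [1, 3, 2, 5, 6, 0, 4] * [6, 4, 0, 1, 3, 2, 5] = [0, 2, 6, 5, 1, 3, 4]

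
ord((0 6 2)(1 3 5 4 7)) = 15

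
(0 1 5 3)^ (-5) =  (0 3 5 1)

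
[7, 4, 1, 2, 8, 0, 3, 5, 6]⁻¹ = [5, 2, 3, 6, 1, 7, 8, 0, 4]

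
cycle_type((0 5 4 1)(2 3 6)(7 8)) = 2.3.4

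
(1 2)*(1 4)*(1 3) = (1 2 4 3)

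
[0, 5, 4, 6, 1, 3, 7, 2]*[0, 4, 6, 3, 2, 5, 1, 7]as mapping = [0→0, 1→5, 2→2, 3→1, 4→4, 5→3, 6→7, 7→6]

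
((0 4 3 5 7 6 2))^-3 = (0 7 4 6 3 2 5)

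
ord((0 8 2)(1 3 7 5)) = 12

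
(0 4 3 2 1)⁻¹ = (0 1 2 3 4)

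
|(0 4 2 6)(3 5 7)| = 12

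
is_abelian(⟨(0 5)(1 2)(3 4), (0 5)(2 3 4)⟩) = no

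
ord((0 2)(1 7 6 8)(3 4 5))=12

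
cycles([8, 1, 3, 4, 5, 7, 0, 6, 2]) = (0 8 2 3 4 5 7 6)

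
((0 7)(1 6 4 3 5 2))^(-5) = (0 7)(1 6 4 3 5 2)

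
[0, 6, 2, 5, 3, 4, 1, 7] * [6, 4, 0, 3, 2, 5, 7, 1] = [6, 7, 0, 5, 3, 2, 4, 1]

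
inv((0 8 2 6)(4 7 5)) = (0 6 2 8)(4 5 7)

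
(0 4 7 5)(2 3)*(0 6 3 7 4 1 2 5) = (0 1 2 7)(3 5 6)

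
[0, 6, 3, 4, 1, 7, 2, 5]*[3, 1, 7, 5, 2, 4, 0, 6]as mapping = [0→3, 1→0, 2→5, 3→2, 4→1, 5→6, 6→7, 7→4]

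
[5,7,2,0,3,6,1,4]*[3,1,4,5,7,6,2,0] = [6,0,4,3,5,2,1,7]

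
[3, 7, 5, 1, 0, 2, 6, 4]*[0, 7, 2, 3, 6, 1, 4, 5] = [3, 5, 1, 7, 0, 2, 4, 6]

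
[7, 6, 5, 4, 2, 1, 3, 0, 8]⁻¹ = [7, 5, 4, 6, 3, 2, 1, 0, 8]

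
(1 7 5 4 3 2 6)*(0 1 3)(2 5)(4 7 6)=(0 1 6 3 5 7 2 4)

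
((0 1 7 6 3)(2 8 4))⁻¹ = (0 3 6 7 1)(2 4 8)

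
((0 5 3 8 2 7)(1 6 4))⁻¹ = (0 7 2 8 3 5)(1 4 6)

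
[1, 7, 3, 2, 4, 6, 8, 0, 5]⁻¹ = [7, 0, 3, 2, 4, 8, 5, 1, 6]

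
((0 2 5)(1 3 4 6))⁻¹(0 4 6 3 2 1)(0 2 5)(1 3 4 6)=(1 4 5 3 2 6)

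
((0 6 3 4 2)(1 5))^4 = (0 2 4 3 6)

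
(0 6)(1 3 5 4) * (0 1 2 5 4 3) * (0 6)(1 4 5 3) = (1 6 4 2 3 5)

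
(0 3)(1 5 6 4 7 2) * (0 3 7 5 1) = (0 7 2)(4 5 6)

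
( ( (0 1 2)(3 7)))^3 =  (3 7)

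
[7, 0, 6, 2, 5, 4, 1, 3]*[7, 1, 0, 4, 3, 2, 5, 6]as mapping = [0→6, 1→7, 2→5, 3→0, 4→2, 5→3, 6→1, 7→4]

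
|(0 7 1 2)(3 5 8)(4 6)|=12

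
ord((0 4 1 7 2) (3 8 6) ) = 15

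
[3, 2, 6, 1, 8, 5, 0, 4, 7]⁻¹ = [6, 3, 1, 0, 7, 5, 2, 8, 4]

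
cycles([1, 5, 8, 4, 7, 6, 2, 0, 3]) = (0 1 5 6 2 8 3 4 7)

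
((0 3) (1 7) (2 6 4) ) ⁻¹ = (0 3) (1 7) (2 4 6) 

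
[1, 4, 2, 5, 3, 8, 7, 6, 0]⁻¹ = [8, 0, 2, 4, 1, 3, 7, 6, 5]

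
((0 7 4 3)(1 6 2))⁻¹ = (0 3 4 7)(1 2 6)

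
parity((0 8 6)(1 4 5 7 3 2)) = odd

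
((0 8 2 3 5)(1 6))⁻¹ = (0 5 3 2 8)(1 6)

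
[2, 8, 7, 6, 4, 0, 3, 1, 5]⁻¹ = [5, 7, 0, 6, 4, 8, 3, 2, 1]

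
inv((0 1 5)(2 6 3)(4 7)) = (0 5 1)(2 3 6)(4 7)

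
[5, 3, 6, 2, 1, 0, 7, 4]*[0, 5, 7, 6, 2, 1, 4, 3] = [1, 6, 4, 7, 5, 0, 3, 2]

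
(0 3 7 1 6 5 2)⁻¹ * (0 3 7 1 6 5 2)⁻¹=(0 5 1 3 2 6 7)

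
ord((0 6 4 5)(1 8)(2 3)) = 4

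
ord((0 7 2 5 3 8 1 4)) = 8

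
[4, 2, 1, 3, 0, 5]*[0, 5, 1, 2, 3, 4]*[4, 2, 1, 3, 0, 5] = [3, 2, 5, 1, 4, 0]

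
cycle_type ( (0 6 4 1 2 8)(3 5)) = 2.6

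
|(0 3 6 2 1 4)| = 6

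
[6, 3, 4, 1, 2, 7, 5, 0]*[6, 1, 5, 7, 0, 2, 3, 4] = [3, 7, 0, 1, 5, 4, 2, 6]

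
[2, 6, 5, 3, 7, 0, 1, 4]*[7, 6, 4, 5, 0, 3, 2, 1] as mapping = [0→4, 1→2, 2→3, 3→5, 4→1, 5→7, 6→6, 7→0] 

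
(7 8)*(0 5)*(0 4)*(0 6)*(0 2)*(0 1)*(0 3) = (0 5 4 6 2 1 3)(7 8)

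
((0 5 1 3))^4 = ()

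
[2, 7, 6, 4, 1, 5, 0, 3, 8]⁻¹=[6, 4, 0, 7, 3, 5, 2, 1, 8]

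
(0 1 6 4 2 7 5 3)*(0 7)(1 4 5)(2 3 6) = (0 4 3 7 1 2)(5 6)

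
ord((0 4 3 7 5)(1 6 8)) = 15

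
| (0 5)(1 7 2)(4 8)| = 6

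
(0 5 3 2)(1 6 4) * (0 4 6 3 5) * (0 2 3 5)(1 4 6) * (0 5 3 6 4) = (0 2 4)(1 3 6)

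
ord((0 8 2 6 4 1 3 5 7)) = 9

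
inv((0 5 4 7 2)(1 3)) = (0 2 7 4 5)(1 3)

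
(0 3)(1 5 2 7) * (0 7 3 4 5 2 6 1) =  (0 4 5 6 1 2 3 7)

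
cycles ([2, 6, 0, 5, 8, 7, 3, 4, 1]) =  (0 2)(1 6 3 5 7 4 8)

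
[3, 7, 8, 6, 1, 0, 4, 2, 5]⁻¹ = [5, 4, 7, 0, 6, 8, 3, 1, 2]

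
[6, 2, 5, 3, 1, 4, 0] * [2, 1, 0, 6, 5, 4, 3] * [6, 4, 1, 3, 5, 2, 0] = [3, 6, 5, 0, 4, 2, 1]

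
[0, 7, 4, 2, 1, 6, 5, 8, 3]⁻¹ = [0, 4, 3, 8, 2, 6, 5, 1, 7]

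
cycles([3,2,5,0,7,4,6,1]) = (0 3)(1 2 5 4 7)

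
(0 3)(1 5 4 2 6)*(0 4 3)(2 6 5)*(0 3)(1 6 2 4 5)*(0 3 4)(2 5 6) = (0 4 5 3 6 2 1)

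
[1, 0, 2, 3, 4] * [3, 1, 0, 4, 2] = [1, 3, 0, 4, 2]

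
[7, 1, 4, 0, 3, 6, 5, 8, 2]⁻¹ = [3, 1, 8, 4, 2, 6, 5, 0, 7]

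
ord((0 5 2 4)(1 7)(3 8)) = 4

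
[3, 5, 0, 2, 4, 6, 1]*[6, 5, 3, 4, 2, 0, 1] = [4, 0, 6, 3, 2, 1, 5]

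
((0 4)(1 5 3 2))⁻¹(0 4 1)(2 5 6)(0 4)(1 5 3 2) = (0 5 4)(1 3 6)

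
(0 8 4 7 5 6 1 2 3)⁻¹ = (0 3 2 1 6 5 7 4 8)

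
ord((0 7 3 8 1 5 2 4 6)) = 9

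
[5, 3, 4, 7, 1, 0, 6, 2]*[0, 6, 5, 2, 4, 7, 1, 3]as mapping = [0→7, 1→2, 2→4, 3→3, 4→6, 5→0, 6→1, 7→5]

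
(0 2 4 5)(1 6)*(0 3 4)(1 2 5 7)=(0 5 3 4 7 1 6 2)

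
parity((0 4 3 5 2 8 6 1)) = odd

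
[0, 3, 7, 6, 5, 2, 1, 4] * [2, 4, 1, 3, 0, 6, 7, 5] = [2, 3, 5, 7, 6, 1, 4, 0]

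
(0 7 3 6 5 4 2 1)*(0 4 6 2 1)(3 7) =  (0 3 2)(1 4)(5 6)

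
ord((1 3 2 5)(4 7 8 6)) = 4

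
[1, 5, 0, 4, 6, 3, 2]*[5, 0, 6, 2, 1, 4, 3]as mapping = [0→0, 1→4, 2→5, 3→1, 4→3, 5→2, 6→6]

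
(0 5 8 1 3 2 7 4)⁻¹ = (0 4 7 2 3 1 8 5)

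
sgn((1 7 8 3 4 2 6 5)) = -1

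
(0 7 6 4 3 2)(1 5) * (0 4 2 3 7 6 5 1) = (0 6 2 4 7 5)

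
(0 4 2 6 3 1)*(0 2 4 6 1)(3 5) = (0 6 5 3)(1 2)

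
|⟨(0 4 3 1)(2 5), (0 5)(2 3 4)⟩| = 720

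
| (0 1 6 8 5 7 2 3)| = 8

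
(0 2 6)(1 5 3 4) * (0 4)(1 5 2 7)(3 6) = (0 7 1 2 3)(4 5 6)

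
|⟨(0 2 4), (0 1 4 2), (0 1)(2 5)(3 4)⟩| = 720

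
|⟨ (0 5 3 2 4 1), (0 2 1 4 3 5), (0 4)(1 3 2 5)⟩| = 720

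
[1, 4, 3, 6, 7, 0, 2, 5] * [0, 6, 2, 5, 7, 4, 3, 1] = [6, 7, 5, 3, 1, 0, 2, 4]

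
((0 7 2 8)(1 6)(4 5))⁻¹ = (0 8 2 7)(1 6)(4 5)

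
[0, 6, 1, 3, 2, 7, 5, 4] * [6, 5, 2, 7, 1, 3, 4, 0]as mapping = [0→6, 1→4, 2→5, 3→7, 4→2, 5→0, 6→3, 7→1]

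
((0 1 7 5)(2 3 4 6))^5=(0 1 7 5)(2 3 4 6)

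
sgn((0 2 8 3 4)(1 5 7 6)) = -1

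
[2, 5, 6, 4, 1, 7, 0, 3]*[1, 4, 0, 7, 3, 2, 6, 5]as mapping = [0→0, 1→2, 2→6, 3→3, 4→4, 5→5, 6→1, 7→7]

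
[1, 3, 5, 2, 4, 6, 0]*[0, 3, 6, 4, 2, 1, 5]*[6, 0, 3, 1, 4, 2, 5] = [1, 4, 0, 5, 3, 2, 6]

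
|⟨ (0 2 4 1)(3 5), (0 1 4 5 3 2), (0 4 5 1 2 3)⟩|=720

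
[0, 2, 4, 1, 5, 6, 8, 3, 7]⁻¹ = [0, 3, 1, 7, 2, 4, 5, 8, 6]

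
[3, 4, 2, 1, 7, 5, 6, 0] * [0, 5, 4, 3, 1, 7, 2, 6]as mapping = [0→3, 1→1, 2→4, 3→5, 4→6, 5→7, 6→2, 7→0]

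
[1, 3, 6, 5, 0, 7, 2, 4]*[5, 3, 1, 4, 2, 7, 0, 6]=[3, 4, 0, 7, 5, 6, 1, 2]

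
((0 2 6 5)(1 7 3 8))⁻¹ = (0 5 6 2)(1 8 3 7)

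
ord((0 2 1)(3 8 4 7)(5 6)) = 12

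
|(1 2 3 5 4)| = 5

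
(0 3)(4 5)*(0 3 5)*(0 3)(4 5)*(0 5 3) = (0 4)(3 5)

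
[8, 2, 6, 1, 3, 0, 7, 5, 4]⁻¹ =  [5, 3, 1, 4, 8, 7, 2, 6, 0]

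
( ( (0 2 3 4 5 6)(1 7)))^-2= (0 5 3)(2 6 4)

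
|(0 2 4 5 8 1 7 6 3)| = 9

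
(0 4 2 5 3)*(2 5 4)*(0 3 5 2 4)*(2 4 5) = (0 5 2)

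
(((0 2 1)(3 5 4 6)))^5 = (0 1 2)(3 5 4 6)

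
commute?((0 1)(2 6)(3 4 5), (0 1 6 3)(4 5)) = no:(0 1)(2 6)(3 4 5)*(0 1 6 3)(4 5) = (0 6 2 3 5), (0 1 6 3)(4 5)*(0 1)(2 6)(3 4 5) = (1 2 6 4 3)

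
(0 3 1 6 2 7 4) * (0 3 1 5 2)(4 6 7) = (0 1 7 6)(2 4 3 5)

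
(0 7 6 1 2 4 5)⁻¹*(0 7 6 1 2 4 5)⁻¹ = (0 4 1 7 5 2 6)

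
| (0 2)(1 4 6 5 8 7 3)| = 14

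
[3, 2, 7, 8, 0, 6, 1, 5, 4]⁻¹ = [4, 6, 1, 0, 8, 7, 5, 2, 3]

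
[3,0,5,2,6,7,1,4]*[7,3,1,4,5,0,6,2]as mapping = [0→4,1→7,2→0,3→1,4→6,5→2,6→3,7→5]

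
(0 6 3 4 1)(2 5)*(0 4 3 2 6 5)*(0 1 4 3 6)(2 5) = (0 2 1 3 6 5)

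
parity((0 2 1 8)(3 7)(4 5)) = odd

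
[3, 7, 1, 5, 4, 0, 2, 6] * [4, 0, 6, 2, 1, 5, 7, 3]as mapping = [0→2, 1→3, 2→0, 3→5, 4→1, 5→4, 6→6, 7→7]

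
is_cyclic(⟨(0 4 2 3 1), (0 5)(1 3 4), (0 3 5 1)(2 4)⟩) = no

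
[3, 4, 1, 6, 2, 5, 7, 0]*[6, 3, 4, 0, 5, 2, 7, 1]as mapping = [0→0, 1→5, 2→3, 3→7, 4→4, 5→2, 6→1, 7→6]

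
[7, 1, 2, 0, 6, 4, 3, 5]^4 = [6, 1, 2, 4, 7, 0, 5, 3]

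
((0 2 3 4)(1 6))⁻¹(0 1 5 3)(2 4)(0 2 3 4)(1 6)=(0 3)(2 6 5 4)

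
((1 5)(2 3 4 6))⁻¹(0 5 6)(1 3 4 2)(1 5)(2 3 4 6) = (0 1 2)(3 5 4 6)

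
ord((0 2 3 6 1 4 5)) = 7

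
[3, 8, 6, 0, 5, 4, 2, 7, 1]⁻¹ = [3, 8, 6, 0, 5, 4, 2, 7, 1]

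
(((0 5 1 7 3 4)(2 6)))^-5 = (0 5 1 7 3 4)(2 6)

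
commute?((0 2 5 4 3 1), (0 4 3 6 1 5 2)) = no:(0 2 5 4 3 1) * (0 4 3 6 1 5 2) = (1 4 6)(3 5), (0 4 3 6 1 5 2) * (0 2 5 4 3 1) = (0 3 6)(1 4)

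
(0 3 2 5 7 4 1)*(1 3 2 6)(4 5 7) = (0 2 7 5 4 3 6 1)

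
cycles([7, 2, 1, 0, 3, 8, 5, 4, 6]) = (0 7 4 3) (1 2) (5 8 6) 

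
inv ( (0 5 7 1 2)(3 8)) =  (0 2 1 7 5)(3 8)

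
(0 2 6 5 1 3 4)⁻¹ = (0 4 3 1 5 6 2)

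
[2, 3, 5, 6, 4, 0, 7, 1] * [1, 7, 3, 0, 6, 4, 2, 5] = [3, 0, 4, 2, 6, 1, 5, 7]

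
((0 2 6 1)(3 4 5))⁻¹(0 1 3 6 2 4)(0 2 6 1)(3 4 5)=(0 4 1 6 5 2)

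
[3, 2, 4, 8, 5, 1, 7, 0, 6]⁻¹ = [7, 5, 1, 0, 2, 4, 8, 6, 3]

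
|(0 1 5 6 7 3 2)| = 7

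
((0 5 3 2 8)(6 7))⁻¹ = (0 8 2 3 5)(6 7)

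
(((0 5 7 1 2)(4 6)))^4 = (0 2 1 7 5)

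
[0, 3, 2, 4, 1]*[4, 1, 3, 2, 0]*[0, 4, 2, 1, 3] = [3, 2, 1, 0, 4] 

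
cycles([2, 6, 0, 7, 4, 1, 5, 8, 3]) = (0 2)(1 6 5)(3 7 8)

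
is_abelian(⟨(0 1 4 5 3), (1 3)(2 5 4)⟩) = no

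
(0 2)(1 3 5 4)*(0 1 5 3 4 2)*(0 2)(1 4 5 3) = (0 2 4 3 1 5)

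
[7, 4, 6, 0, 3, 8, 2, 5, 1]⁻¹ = [3, 8, 6, 4, 1, 7, 2, 0, 5]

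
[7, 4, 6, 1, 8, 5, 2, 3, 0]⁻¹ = [8, 3, 6, 7, 1, 5, 2, 0, 4]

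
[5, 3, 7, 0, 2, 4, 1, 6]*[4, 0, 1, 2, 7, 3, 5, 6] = [3, 2, 6, 4, 1, 7, 0, 5]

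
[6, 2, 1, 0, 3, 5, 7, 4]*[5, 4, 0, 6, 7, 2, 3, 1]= [3, 0, 4, 5, 6, 2, 1, 7]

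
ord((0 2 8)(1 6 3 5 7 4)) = 6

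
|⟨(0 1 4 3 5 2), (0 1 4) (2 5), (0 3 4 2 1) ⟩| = 720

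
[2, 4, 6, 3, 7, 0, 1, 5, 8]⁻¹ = [5, 6, 0, 3, 1, 7, 2, 4, 8]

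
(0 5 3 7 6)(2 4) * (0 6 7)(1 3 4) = (0 5 4 2 1 3)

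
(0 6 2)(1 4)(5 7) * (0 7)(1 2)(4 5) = (0 6 1 5)(2 7 4)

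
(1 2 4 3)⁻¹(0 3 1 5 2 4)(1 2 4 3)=(0 1 2 5 4 3)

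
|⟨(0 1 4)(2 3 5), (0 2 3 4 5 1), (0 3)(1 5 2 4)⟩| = 720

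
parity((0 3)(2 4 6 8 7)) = odd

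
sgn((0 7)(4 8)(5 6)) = -1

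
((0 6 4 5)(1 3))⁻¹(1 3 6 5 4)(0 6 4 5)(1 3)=(0 5 3 1 4)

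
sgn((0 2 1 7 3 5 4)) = 1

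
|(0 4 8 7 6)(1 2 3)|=15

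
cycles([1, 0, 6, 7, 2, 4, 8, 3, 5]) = (0 1)(2 6 8 5 4)(3 7)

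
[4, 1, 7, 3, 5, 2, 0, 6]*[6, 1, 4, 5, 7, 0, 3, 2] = [7, 1, 2, 5, 0, 4, 6, 3] 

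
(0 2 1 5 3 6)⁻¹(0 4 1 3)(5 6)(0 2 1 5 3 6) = (0 3)(2 4 5 6)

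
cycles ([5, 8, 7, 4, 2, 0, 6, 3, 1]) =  (0 5)(1 8)(2 7 3 4)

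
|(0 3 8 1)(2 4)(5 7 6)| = 12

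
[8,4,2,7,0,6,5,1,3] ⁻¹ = [4,7,2,8,1,6,5,3,0] 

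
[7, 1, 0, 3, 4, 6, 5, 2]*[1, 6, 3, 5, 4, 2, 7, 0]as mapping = [0→0, 1→6, 2→1, 3→5, 4→4, 5→7, 6→2, 7→3]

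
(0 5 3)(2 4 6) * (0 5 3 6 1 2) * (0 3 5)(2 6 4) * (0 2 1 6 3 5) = (1 3 2)(4 6 5)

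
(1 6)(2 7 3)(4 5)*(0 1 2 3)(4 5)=(0 1 6 2 7)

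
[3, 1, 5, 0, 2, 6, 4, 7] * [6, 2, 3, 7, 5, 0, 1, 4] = [7, 2, 0, 6, 3, 1, 5, 4]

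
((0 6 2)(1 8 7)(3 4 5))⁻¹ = (0 2 6)(1 7 8)(3 5 4)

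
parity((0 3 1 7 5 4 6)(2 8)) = odd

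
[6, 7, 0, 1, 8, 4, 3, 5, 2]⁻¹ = [2, 3, 8, 6, 5, 7, 0, 1, 4]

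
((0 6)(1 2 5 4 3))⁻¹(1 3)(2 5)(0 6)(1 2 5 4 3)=(1 2)(4 5)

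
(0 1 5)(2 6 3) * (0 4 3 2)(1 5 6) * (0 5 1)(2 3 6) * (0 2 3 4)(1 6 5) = (0 6 4 5)(1 3)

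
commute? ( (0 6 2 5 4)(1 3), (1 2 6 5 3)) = no: (0 6 2 5 4)(1 3)*(1 2 6 5 3) = (0 5 4)(2 3), (1 2 6 5 3)*(0 6 2 5 4)(1 3) = (0 6 4)(1 5)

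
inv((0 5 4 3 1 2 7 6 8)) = (0 8 6 7 2 1 3 4 5)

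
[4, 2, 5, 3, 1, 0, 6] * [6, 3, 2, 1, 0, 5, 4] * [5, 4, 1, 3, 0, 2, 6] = [5, 1, 2, 4, 3, 6, 0]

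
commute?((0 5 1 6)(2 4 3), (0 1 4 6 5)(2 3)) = no:(0 5 1 6)(2 4 3)*(0 1 4 6 5)(2 3) = (1 5 4 2 6), (0 1 4 6 5)(2 3)*(0 5 1 6)(2 4 3) = (0 6 1 3 4)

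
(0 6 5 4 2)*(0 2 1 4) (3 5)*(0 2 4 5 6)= (1 5 2 4) (3 6) 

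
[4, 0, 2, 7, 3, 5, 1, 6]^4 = [6, 7, 2, 0, 1, 5, 3, 4]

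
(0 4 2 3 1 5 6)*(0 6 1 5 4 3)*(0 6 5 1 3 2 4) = (0 2 6 5 3 1)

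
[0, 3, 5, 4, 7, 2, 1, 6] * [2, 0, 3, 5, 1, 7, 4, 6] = [2, 5, 7, 1, 6, 3, 0, 4]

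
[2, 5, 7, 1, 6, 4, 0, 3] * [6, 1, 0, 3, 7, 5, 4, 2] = [0, 5, 2, 1, 4, 7, 6, 3]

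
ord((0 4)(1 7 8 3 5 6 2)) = 14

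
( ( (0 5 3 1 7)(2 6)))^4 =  (0 7 1 3 5)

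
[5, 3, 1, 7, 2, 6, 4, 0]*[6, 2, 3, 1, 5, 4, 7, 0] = [4, 1, 2, 0, 3, 7, 5, 6]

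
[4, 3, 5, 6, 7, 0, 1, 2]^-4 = [4, 6, 5, 1, 7, 0, 3, 2]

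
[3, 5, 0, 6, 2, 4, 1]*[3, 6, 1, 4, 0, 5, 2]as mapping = [0→4, 1→5, 2→3, 3→2, 4→1, 5→0, 6→6]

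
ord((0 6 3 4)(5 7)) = 4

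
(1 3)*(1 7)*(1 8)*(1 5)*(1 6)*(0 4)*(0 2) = (0 4 2)(1 3 7 8 5 6)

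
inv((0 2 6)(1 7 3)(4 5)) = (0 6 2)(1 3 7)(4 5)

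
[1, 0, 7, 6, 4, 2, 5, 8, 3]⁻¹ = [1, 0, 5, 8, 4, 6, 3, 2, 7]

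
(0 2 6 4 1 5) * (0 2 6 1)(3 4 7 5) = (0 6 7 5 2 1 3 4)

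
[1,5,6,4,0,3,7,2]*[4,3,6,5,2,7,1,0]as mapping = [0→3,1→7,2→1,3→2,4→4,5→5,6→0,7→6]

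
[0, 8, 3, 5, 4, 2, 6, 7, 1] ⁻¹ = [0, 8, 5, 2, 4, 3, 6, 7, 1] 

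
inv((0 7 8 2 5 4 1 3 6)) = (0 6 3 1 4 5 2 8 7)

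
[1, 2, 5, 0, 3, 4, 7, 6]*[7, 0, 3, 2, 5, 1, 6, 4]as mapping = [0→0, 1→3, 2→1, 3→7, 4→2, 5→5, 6→4, 7→6]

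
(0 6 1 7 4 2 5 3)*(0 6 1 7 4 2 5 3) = (0 1 4 5)(2 3 6 7)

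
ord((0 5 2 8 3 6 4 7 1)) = 9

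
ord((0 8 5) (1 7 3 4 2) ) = 15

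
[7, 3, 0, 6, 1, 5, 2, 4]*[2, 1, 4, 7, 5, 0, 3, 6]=[6, 7, 2, 3, 1, 0, 4, 5]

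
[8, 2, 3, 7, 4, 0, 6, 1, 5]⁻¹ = [5, 7, 1, 2, 4, 8, 6, 3, 0]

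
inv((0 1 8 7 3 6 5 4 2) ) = (0 2 4 5 6 3 7 8 1) 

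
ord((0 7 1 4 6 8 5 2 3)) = 9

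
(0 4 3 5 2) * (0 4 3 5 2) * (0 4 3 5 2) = (0 5 4 2 3)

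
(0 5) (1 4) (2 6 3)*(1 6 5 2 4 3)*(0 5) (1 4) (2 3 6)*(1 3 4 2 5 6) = (0 4 5 6 2) 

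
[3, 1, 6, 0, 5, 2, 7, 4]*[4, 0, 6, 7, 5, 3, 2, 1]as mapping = [0→7, 1→0, 2→2, 3→4, 4→3, 5→6, 6→1, 7→5]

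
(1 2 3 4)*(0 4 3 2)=(0 4 1)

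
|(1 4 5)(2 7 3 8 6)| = 15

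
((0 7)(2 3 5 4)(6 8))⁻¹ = (0 7)(2 4 5 3)(6 8)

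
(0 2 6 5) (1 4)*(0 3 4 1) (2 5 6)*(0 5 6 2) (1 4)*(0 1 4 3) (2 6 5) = (0 5) (1 3 4 2) 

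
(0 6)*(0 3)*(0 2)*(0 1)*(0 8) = (0 6 3 2 1 8)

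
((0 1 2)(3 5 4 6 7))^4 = (0 1 2)(3 7 6 4 5)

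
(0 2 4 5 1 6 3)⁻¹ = (0 3 6 1 5 4 2)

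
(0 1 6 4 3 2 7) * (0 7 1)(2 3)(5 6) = (1 5 6 4 2)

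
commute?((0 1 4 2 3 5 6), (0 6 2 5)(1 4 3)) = no:(0 1 4 2 3 5 6) * (0 6 2 5)(1 4 3) = (0 4 5 2 1 3), (0 6 2 5)(1 4 3) * (0 1 4 2 3 5 6) = (1 2 6 3 4 5)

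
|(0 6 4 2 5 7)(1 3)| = 6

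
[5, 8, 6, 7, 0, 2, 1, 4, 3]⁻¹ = [4, 6, 5, 8, 7, 0, 2, 3, 1]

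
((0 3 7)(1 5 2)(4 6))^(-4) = (0 7 3)(1 2 5)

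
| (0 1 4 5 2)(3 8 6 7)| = 20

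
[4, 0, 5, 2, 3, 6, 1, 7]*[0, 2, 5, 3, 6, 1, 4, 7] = [6, 0, 1, 5, 3, 4, 2, 7]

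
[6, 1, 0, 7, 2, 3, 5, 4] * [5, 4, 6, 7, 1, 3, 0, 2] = [0, 4, 5, 2, 6, 7, 3, 1]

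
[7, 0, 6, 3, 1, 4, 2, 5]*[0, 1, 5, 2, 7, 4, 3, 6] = [6, 0, 3, 2, 1, 7, 5, 4]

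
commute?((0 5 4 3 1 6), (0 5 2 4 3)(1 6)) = no:(0 5 4 3 1 6)*(0 5 2 4 3)(1 6) = (0 2 4)(3 6 5), (0 5 2 4 3)(1 6)*(0 5 4 3 1 6) = (0 4 1)(2 3 5)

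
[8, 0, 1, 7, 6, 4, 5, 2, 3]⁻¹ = [1, 2, 7, 8, 5, 6, 4, 3, 0]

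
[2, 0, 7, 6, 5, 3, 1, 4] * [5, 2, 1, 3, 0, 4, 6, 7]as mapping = [0→1, 1→5, 2→7, 3→6, 4→4, 5→3, 6→2, 7→0]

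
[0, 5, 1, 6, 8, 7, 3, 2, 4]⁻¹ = [0, 2, 7, 6, 8, 1, 3, 5, 4]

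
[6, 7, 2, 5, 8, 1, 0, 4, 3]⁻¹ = [6, 5, 2, 8, 7, 3, 0, 1, 4]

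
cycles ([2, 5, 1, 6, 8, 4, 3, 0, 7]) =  (0 2 1 5 4 8 7)(3 6)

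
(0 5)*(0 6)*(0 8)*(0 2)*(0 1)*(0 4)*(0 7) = (0 5 6 8 2 1 4 7)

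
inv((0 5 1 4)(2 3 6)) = (0 4 1 5)(2 6 3)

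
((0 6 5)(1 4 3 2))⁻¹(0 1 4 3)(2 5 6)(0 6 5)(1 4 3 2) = (0 5 1)(2 6 4 3)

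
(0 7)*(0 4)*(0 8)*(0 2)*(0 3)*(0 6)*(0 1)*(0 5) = (0 7 4 8 2 3 6 1 5)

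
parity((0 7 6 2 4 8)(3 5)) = even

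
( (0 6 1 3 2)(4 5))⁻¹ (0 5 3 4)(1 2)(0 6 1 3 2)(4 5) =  (0 3)(2 5 6 4)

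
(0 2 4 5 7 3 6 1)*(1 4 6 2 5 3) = (0 5 7 1)(2 6 4 3)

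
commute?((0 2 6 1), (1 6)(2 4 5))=no:(0 2 6 1)*(1 6)(2 4 5)=(0 4 5 2 1), (1 6)(2 4 5)*(0 2 6 1)=(0 2 4 5 6)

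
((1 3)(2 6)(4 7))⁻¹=(1 3)(2 6)(4 7)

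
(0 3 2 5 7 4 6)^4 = (0 7 3 4 2 6 5)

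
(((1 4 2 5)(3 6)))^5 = (1 4 2 5)(3 6)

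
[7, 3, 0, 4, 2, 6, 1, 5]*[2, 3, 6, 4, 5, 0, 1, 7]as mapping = [0→7, 1→4, 2→2, 3→5, 4→6, 5→1, 6→3, 7→0]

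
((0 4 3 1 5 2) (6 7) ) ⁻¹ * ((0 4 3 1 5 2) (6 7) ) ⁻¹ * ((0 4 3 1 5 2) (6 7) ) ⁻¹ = (0 1) (2 3) (4 5) (6 7) 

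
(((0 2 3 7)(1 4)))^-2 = (0 3)(2 7)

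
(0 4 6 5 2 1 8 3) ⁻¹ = (0 3 8 1 2 5 6 4) 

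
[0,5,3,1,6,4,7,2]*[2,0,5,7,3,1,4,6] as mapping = [0→2,1→1,2→7,3→0,4→4,5→3,6→6,7→5] 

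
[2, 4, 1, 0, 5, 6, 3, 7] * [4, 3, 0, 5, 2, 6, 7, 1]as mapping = [0→0, 1→2, 2→3, 3→4, 4→6, 5→7, 6→5, 7→1]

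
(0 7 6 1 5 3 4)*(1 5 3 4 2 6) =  (0 7 1 3 2 6 5 4)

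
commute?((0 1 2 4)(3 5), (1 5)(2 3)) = no:(0 1 2 4)(3 5) * (1 5)(2 3) = (0 5 2 4)(1 3), (1 5)(2 3) * (0 1 2 4)(3 5) = (0 1 3 4)(2 5)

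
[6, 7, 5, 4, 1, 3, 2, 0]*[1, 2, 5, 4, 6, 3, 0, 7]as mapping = [0→0, 1→7, 2→3, 3→6, 4→2, 5→4, 6→5, 7→1]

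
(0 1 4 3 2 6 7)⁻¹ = (0 7 6 2 3 4 1)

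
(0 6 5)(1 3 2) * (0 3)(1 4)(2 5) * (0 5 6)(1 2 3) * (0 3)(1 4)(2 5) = (0 3 6)(1 2)(4 5)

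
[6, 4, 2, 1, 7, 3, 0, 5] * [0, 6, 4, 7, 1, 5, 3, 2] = [3, 1, 4, 6, 2, 7, 0, 5]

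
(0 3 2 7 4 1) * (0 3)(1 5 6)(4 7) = (1 3 2 4 5 6)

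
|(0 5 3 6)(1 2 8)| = 12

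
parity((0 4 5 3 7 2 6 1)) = odd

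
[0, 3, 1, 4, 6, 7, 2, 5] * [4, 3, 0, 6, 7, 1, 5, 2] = [4, 6, 3, 7, 5, 2, 0, 1]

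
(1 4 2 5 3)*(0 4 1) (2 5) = (0 4 5 3) 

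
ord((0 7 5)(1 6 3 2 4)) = 15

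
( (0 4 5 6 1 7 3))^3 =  (0 6 3 5 7 4 1)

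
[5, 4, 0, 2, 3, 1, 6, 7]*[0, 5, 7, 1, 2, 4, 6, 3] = [4, 2, 0, 7, 1, 5, 6, 3]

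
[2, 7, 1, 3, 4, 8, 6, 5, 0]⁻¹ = [8, 2, 0, 3, 4, 7, 6, 1, 5]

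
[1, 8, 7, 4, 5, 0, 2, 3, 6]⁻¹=[5, 0, 6, 7, 3, 4, 8, 2, 1]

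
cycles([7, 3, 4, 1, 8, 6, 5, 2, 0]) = (0 7 2 4 8)(1 3)(5 6)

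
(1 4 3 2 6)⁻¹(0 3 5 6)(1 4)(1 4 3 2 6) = (0 2 5 1)(3 4)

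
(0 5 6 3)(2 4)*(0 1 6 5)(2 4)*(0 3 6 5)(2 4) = (0 3 1 5)(2 4)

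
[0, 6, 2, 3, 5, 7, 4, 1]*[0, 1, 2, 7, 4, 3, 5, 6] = [0, 5, 2, 7, 3, 6, 4, 1]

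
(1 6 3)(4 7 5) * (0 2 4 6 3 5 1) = (0 2 4 7 1 3)(5 6)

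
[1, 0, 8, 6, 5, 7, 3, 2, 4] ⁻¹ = [1, 0, 7, 6, 8, 4, 3, 5, 2] 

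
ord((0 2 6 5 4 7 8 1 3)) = 9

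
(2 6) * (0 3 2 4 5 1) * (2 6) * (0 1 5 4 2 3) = (2 3 6) 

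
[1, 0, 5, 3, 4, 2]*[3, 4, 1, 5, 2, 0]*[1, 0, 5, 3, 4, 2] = [4, 3, 1, 2, 5, 0]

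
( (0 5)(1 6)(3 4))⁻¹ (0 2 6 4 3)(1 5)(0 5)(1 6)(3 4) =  (0 6)(1 3 4 5 2)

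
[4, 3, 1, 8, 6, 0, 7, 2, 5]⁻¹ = [5, 2, 7, 1, 0, 8, 4, 6, 3]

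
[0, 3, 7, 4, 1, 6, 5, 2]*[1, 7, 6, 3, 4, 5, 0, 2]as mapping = [0→1, 1→3, 2→2, 3→4, 4→7, 5→0, 6→5, 7→6]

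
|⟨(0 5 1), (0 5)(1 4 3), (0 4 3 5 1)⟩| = 120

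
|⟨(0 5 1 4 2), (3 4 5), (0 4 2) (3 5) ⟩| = 720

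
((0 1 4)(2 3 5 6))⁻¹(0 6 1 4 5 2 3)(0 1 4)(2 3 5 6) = (0 6 3 5 1 2 4)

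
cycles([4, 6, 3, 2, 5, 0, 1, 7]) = (0 4 5)(1 6)(2 3)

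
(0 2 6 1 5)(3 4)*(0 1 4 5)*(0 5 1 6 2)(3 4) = (1 5 6 3)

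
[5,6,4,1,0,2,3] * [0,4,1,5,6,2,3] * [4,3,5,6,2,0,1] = [5,6,1,2,4,3,0]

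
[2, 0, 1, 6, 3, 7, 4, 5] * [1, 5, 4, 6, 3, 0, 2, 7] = [4, 1, 5, 2, 6, 7, 3, 0]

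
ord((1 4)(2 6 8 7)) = 4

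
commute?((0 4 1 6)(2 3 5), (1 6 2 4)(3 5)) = no:(0 4 1 6)(2 3 5)*(1 6 2 4)(3 5) = (0 1 2 5 4 6), (1 6 2 4)(3 5)*(0 4 1 6)(2 3 5) = (0 4 6 3 2 1)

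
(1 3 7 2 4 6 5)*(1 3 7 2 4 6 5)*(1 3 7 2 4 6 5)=(1 2 5 7 6 3 4) 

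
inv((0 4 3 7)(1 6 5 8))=(0 7 3 4)(1 8 5 6)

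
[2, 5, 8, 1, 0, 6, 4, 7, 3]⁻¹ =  [4, 3, 0, 8, 6, 1, 5, 7, 2]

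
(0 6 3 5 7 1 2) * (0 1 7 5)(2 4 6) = (0 2 1 4 6 3)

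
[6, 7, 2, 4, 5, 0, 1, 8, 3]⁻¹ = [5, 6, 2, 8, 3, 4, 0, 1, 7]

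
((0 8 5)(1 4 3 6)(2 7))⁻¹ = (0 5 8)(1 6 3 4)(2 7)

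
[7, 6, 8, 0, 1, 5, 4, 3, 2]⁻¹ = [3, 4, 8, 7, 6, 5, 1, 0, 2]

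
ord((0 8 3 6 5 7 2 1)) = 8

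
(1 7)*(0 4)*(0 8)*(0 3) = (0 4 8 3)(1 7)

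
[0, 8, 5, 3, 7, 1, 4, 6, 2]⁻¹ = [0, 5, 8, 3, 6, 2, 7, 4, 1]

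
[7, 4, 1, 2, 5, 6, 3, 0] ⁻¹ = [7, 2, 3, 6, 1, 4, 5, 0] 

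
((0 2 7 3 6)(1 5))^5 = (1 5)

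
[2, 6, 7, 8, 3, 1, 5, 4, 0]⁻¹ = [8, 5, 0, 4, 7, 6, 1, 2, 3]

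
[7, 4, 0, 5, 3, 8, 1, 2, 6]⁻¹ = [2, 6, 7, 4, 1, 3, 8, 0, 5]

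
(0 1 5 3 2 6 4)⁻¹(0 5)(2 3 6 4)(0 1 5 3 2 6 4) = (0 6 2 4)(1 3)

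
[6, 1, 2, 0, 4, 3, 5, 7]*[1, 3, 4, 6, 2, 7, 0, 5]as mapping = [0→0, 1→3, 2→4, 3→1, 4→2, 5→6, 6→7, 7→5]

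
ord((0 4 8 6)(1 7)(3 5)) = 4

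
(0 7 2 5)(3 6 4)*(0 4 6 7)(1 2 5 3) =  (1 2 3 7 5 4)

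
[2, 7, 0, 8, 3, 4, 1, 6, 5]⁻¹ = [2, 6, 0, 4, 5, 8, 7, 1, 3]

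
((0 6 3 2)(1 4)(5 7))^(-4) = ()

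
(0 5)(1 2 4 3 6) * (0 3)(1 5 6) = (0 6 5 3 1 2 4)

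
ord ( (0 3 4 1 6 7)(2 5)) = 6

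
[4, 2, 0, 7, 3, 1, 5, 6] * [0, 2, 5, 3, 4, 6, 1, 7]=[4, 5, 0, 7, 3, 2, 6, 1]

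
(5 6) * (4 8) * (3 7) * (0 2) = (0 2)(3 7)(4 8)(5 6)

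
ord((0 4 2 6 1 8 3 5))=8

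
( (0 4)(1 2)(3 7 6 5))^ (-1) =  (0 4)(1 2)(3 5 6 7)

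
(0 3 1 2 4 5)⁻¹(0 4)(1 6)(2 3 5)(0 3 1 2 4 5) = (0 4 1)(2 6)(3 5)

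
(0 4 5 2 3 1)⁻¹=(0 1 3 2 5 4)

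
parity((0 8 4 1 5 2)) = odd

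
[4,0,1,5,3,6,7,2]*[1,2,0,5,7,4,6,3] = [7,1,2,4,5,6,3,0]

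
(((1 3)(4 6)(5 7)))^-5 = (1 3)(4 6)(5 7)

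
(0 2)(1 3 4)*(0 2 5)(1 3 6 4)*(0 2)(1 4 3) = (0 5 2)(1 6 3 4)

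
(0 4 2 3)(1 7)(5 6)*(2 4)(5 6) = (0 2 3)(1 7)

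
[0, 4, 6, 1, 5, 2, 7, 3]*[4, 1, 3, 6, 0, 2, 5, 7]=[4, 0, 5, 1, 2, 3, 7, 6]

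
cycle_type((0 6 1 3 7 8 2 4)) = 8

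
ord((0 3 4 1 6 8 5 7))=8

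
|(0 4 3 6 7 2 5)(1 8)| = 14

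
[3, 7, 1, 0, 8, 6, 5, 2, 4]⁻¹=[3, 2, 7, 0, 8, 6, 5, 1, 4]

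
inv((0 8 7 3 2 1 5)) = (0 5 1 2 3 7 8)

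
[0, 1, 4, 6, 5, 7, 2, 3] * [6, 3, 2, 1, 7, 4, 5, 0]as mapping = [0→6, 1→3, 2→7, 3→5, 4→4, 5→0, 6→2, 7→1]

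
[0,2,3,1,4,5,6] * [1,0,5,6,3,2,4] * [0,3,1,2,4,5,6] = [3,5,6,0,2,1,4]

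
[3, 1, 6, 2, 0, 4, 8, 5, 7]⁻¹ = [4, 1, 3, 0, 5, 7, 2, 8, 6]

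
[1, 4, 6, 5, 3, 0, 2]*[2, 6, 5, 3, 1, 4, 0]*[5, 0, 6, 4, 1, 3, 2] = [2, 0, 5, 1, 4, 6, 3]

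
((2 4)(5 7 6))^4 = (5 7 6)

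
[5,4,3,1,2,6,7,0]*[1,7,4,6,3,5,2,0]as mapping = [0→5,1→3,2→6,3→7,4→4,5→2,6→0,7→1]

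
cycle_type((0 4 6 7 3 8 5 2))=8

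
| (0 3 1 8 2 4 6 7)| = 8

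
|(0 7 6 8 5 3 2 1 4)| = 9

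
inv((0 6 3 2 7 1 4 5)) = (0 5 4 1 7 2 3 6)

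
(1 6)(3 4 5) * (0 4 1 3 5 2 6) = (0 4 2 6 3 1)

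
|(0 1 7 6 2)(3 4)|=10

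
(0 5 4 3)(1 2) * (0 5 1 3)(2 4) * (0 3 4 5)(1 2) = (0 2 4 3)(1 5)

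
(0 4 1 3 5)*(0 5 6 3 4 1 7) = (0 1 4 7)(3 6)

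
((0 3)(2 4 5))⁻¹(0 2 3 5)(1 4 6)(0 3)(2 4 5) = (0 2 3 4)(1 5 6)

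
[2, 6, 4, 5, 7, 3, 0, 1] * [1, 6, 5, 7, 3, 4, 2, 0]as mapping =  [0→5, 1→2, 2→3, 3→4, 4→0, 5→7, 6→1, 7→6]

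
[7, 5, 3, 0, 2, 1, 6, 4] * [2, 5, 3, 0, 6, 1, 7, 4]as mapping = [0→4, 1→1, 2→0, 3→2, 4→3, 5→5, 6→7, 7→6]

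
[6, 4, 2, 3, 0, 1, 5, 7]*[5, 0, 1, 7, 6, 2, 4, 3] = [4, 6, 1, 7, 5, 0, 2, 3]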